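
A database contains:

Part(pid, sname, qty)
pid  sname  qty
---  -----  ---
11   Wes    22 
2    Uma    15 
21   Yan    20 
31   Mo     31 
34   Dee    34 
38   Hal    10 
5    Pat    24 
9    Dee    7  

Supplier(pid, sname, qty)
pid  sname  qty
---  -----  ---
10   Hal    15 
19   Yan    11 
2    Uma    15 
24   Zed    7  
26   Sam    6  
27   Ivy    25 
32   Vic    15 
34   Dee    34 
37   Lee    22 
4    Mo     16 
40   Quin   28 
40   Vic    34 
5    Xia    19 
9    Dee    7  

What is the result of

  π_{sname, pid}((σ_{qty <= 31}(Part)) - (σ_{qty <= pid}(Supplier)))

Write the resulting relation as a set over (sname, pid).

Selection qty <= 31: {(11, Wes, 22), (2, Uma, 15), (21, Yan, 20), (31, Mo, 31), (38, Hal, 10), (5, Pat, 24), (9, Dee, 7)}
Selection qty <= pid: {(19, Yan, 11), (24, Zed, 7), (26, Sam, 6), (27, Ivy, 25), (32, Vic, 15), (34, Dee, 34), (37, Lee, 22), (40, Quin, 28), (40, Vic, 34), (9, Dee, 7)}
Difference: {(11, Wes, 22), (2, Uma, 15), (21, Yan, 20), (31, Mo, 31), (38, Hal, 10), (5, Pat, 24), (9, Dee, 7)} with {(19, Yan, 11), (24, Zed, 7), (26, Sam, 6), (27, Ivy, 25), (32, Vic, 15), (34, Dee, 34), (37, Lee, 22), (40, Quin, 28), (40, Vic, 34), (9, Dee, 7)} → {(11, Wes, 22), (2, Uma, 15), (21, Yan, 20), (31, Mo, 31), (38, Hal, 10), (5, Pat, 24)}
Projecting to sname, pid: {(Hal, 38), (Mo, 31), (Pat, 5), (Uma, 2), (Wes, 11), (Yan, 21)}

{(Hal, 38), (Mo, 31), (Pat, 5), (Uma, 2), (Wes, 11), (Yan, 21)}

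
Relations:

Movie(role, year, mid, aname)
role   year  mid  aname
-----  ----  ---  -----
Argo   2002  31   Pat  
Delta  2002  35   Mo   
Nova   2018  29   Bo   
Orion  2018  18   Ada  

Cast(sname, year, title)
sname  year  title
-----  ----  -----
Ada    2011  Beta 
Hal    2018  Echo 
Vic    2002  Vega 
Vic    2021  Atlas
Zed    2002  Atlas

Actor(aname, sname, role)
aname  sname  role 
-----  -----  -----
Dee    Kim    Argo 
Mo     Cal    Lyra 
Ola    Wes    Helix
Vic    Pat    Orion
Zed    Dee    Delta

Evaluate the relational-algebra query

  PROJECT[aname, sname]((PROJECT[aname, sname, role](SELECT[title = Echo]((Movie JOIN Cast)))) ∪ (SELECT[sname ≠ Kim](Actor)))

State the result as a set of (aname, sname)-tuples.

Joining Movie and Cast on year yields {(Argo, 2002, 31, Pat, Vic, Vega), (Argo, 2002, 31, Pat, Zed, Atlas), (Delta, 2002, 35, Mo, Vic, Vega), (Delta, 2002, 35, Mo, Zed, Atlas), (Nova, 2018, 29, Bo, Hal, Echo), (Orion, 2018, 18, Ada, Hal, Echo)}.
Apply σ_{title = Echo}; surviving tuples: {(Nova, 2018, 29, Bo, Hal, Echo), (Orion, 2018, 18, Ada, Hal, Echo)}
π[aname, sname, role]: project onto (aname, sname, role) → {(Ada, Hal, Orion), (Bo, Hal, Nova)}
Apply σ_{sname ≠ Kim}; surviving tuples: {(Mo, Cal, Lyra), (Ola, Wes, Helix), (Vic, Pat, Orion), (Zed, Dee, Delta)}
Taking the union: {(Ada, Hal, Orion), (Bo, Hal, Nova), (Mo, Cal, Lyra), (Ola, Wes, Helix), (Vic, Pat, Orion), (Zed, Dee, Delta)}
π[aname, sname]: project onto (aname, sname) → {(Ada, Hal), (Bo, Hal), (Mo, Cal), (Ola, Wes), (Vic, Pat), (Zed, Dee)}

{(Ada, Hal), (Bo, Hal), (Mo, Cal), (Ola, Wes), (Vic, Pat), (Zed, Dee)}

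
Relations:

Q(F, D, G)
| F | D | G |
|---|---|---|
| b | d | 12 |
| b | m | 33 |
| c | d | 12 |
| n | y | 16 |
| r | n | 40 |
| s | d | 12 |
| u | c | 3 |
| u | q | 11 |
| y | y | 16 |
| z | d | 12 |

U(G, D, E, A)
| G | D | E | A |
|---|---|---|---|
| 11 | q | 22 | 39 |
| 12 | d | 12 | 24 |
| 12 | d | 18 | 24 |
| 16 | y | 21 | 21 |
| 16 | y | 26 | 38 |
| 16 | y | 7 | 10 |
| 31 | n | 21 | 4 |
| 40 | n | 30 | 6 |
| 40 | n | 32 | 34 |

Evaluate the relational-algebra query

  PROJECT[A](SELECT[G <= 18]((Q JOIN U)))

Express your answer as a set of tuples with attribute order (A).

Q ⋈ U (natural join on D, G): {(b, d, 12, 12, 24), (b, d, 12, 18, 24), (c, d, 12, 12, 24), (c, d, 12, 18, 24), (n, y, 16, 21, 21), (n, y, 16, 26, 38), (n, y, 16, 7, 10), (r, n, 40, 30, 6), (r, n, 40, 32, 34), (s, d, 12, 12, 24), (s, d, 12, 18, 24), (u, q, 11, 22, 39), (y, y, 16, 21, 21), (y, y, 16, 26, 38), (y, y, 16, 7, 10), (z, d, 12, 12, 24), (z, d, 12, 18, 24)}
Apply σ_{G <= 18}; surviving tuples: {(b, d, 12, 12, 24), (b, d, 12, 18, 24), (c, d, 12, 12, 24), (c, d, 12, 18, 24), (n, y, 16, 21, 21), (n, y, 16, 26, 38), (n, y, 16, 7, 10), (s, d, 12, 12, 24), (s, d, 12, 18, 24), (u, q, 11, 22, 39), (y, y, 16, 21, 21), (y, y, 16, 26, 38), (y, y, 16, 7, 10), (z, d, 12, 12, 24), (z, d, 12, 18, 24)}
π_{A} gives {10, 21, 24, 38, 39} (10 duplicate(s) eliminated).

{10, 21, 24, 38, 39}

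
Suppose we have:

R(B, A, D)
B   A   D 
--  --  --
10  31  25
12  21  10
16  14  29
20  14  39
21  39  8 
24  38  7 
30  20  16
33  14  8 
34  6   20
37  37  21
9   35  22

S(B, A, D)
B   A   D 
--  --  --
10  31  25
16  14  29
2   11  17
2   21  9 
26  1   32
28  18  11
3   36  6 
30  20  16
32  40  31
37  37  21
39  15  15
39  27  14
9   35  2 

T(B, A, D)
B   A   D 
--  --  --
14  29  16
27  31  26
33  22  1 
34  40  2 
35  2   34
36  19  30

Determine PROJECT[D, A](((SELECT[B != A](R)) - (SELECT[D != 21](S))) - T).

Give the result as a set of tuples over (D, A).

Apply σ_{B != A}; surviving tuples: {(10, 31, 25), (12, 21, 10), (16, 14, 29), (20, 14, 39), (21, 39, 8), (24, 38, 7), (30, 20, 16), (33, 14, 8), (34, 6, 20), (9, 35, 22)}
Apply σ_{D != 21}; surviving tuples: {(10, 31, 25), (16, 14, 29), (2, 11, 17), (2, 21, 9), (26, 1, 32), (28, 18, 11), (3, 36, 6), (30, 20, 16), (32, 40, 31), (39, 15, 15), (39, 27, 14), (9, 35, 2)}
Taking the difference: {(12, 21, 10), (20, 14, 39), (21, 39, 8), (24, 38, 7), (33, 14, 8), (34, 6, 20), (9, 35, 22)}
Taking the difference: {(12, 21, 10), (20, 14, 39), (21, 39, 8), (24, 38, 7), (33, 14, 8), (34, 6, 20), (9, 35, 22)}
π[D, A]: project onto (D, A) → {(10, 21), (20, 6), (22, 35), (39, 14), (7, 38), (8, 14), (8, 39)}

{(10, 21), (20, 6), (22, 35), (39, 14), (7, 38), (8, 14), (8, 39)}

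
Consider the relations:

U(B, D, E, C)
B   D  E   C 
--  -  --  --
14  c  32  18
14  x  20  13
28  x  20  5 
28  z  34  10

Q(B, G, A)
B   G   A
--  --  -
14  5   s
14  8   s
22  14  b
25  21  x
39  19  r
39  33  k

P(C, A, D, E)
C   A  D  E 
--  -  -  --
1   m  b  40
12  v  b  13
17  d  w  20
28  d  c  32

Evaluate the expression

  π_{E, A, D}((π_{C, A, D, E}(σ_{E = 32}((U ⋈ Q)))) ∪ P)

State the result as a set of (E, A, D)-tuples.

Joining U and Q on B yields {(14, c, 32, 18, 5, s), (14, c, 32, 18, 8, s), (14, x, 20, 13, 5, s), (14, x, 20, 13, 8, s)}.
Filtering on E = 32 leaves {(14, c, 32, 18, 5, s), (14, c, 32, 18, 8, s)}.
π_{C, A, D, E} gives {(18, s, c, 32)} (1 duplicate(s) eliminated).
Taking the union: {(1, m, b, 40), (12, v, b, 13), (17, d, w, 20), (18, s, c, 32), (28, d, c, 32)}
π_{E, A, D} gives {(13, v, b), (20, d, w), (32, d, c), (32, s, c), (40, m, b)}.

{(13, v, b), (20, d, w), (32, d, c), (32, s, c), (40, m, b)}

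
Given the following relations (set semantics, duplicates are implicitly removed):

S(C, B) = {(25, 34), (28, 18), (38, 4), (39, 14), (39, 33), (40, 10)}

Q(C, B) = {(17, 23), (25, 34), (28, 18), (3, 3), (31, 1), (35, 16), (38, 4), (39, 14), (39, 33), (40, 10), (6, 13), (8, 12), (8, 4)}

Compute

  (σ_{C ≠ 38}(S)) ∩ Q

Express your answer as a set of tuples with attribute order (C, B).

Filtering on C ≠ 38 leaves {(25, 34), (28, 18), (39, 14), (39, 33), (40, 10)}.
Taking the intersection: {(25, 34), (28, 18), (39, 14), (39, 33), (40, 10)}

{(25, 34), (28, 18), (39, 14), (39, 33), (40, 10)}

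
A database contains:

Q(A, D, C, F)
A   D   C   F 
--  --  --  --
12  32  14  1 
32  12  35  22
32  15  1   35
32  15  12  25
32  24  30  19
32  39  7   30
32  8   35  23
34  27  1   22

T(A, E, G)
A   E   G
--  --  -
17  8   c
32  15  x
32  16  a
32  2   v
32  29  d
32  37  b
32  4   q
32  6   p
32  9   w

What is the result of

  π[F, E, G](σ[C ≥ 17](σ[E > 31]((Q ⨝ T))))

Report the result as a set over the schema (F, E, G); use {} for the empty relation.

Q ⋈ T (natural join on A): {(32, 12, 35, 22, 15, x), (32, 12, 35, 22, 16, a), (32, 12, 35, 22, 2, v), (32, 12, 35, 22, 29, d), (32, 12, 35, 22, 37, b), (32, 12, 35, 22, 4, q), (32, 12, 35, 22, 6, p), (32, 12, 35, 22, 9, w), (32, 15, 1, 35, 15, x), (32, 15, 1, 35, 16, a), (32, 15, 1, 35, 2, v), (32, 15, 1, 35, 29, d), (32, 15, 1, 35, 37, b), (32, 15, 1, 35, 4, q), (32, 15, 1, 35, 6, p), (32, 15, 1, 35, 9, w), (32, 15, 12, 25, 15, x), (32, 15, 12, 25, 16, a), (32, 15, 12, 25, 2, v), (32, 15, 12, 25, 29, d), (32, 15, 12, 25, 37, b), (32, 15, 12, 25, 4, q), (32, 15, 12, 25, 6, p), (32, 15, 12, 25, 9, w), (32, 24, 30, 19, 15, x), (32, 24, 30, 19, 16, a), (32, 24, 30, 19, 2, v), (32, 24, 30, 19, 29, d), (32, 24, 30, 19, 37, b), (32, 24, 30, 19, 4, q), (32, 24, 30, 19, 6, p), (32, 24, 30, 19, 9, w), (32, 39, 7, 30, 15, x), (32, 39, 7, 30, 16, a), (32, 39, 7, 30, 2, v), (32, 39, 7, 30, 29, d), (32, 39, 7, 30, 37, b), (32, 39, 7, 30, 4, q), (32, 39, 7, 30, 6, p), (32, 39, 7, 30, 9, w), (32, 8, 35, 23, 15, x), (32, 8, 35, 23, 16, a), (32, 8, 35, 23, 2, v), (32, 8, 35, 23, 29, d), (32, 8, 35, 23, 37, b), (32, 8, 35, 23, 4, q), (32, 8, 35, 23, 6, p), (32, 8, 35, 23, 9, w)}
Filtering on E > 31 leaves {(32, 12, 35, 22, 37, b), (32, 15, 1, 35, 37, b), (32, 15, 12, 25, 37, b), (32, 24, 30, 19, 37, b), (32, 39, 7, 30, 37, b), (32, 8, 35, 23, 37, b)}.
Filtering on C ≥ 17 leaves {(32, 12, 35, 22, 37, b), (32, 24, 30, 19, 37, b), (32, 8, 35, 23, 37, b)}.
Projecting to F, E, G: {(19, 37, b), (22, 37, b), (23, 37, b)}

{(19, 37, b), (22, 37, b), (23, 37, b)}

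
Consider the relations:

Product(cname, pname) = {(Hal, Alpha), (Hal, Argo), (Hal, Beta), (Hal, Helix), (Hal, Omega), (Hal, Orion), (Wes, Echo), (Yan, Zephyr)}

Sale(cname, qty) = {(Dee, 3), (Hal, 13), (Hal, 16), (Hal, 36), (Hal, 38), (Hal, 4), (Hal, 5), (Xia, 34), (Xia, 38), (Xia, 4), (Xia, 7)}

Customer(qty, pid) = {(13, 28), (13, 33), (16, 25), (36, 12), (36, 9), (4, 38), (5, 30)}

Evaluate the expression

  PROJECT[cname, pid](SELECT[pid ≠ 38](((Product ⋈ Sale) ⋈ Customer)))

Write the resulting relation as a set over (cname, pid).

Natural join on cname: {(Hal, Alpha, 13), (Hal, Alpha, 16), (Hal, Alpha, 36), (Hal, Alpha, 38), (Hal, Alpha, 4), (Hal, Alpha, 5), (Hal, Argo, 13), (Hal, Argo, 16), (Hal, Argo, 36), (Hal, Argo, 38), (Hal, Argo, 4), (Hal, Argo, 5), (Hal, Beta, 13), (Hal, Beta, 16), (Hal, Beta, 36), (Hal, Beta, 38), (Hal, Beta, 4), (Hal, Beta, 5), (Hal, Helix, 13), (Hal, Helix, 16), (Hal, Helix, 36), (Hal, Helix, 38), (Hal, Helix, 4), (Hal, Helix, 5), (Hal, Omega, 13), (Hal, Omega, 16), (Hal, Omega, 36), (Hal, Omega, 38), (Hal, Omega, 4), (Hal, Omega, 5), (Hal, Orion, 13), (Hal, Orion, 16), (Hal, Orion, 36), (Hal, Orion, 38), (Hal, Orion, 4), (Hal, Orion, 5)}
Natural join on qty: {(Hal, Alpha, 13, 28), (Hal, Alpha, 13, 33), (Hal, Alpha, 16, 25), (Hal, Alpha, 36, 12), (Hal, Alpha, 36, 9), (Hal, Alpha, 4, 38), (Hal, Alpha, 5, 30), (Hal, Argo, 13, 28), (Hal, Argo, 13, 33), (Hal, Argo, 16, 25), (Hal, Argo, 36, 12), (Hal, Argo, 36, 9), (Hal, Argo, 4, 38), (Hal, Argo, 5, 30), (Hal, Beta, 13, 28), (Hal, Beta, 13, 33), (Hal, Beta, 16, 25), (Hal, Beta, 36, 12), (Hal, Beta, 36, 9), (Hal, Beta, 4, 38), (Hal, Beta, 5, 30), (Hal, Helix, 13, 28), (Hal, Helix, 13, 33), (Hal, Helix, 16, 25), (Hal, Helix, 36, 12), (Hal, Helix, 36, 9), (Hal, Helix, 4, 38), (Hal, Helix, 5, 30), (Hal, Omega, 13, 28), (Hal, Omega, 13, 33), (Hal, Omega, 16, 25), (Hal, Omega, 36, 12), (Hal, Omega, 36, 9), (Hal, Omega, 4, 38), (Hal, Omega, 5, 30), (Hal, Orion, 13, 28), (Hal, Orion, 13, 33), (Hal, Orion, 16, 25), (Hal, Orion, 36, 12), (Hal, Orion, 36, 9), (Hal, Orion, 4, 38), (Hal, Orion, 5, 30)}
Selection pid ≠ 38: {(Hal, Alpha, 13, 28), (Hal, Alpha, 13, 33), (Hal, Alpha, 16, 25), (Hal, Alpha, 36, 12), (Hal, Alpha, 36, 9), (Hal, Alpha, 5, 30), (Hal, Argo, 13, 28), (Hal, Argo, 13, 33), (Hal, Argo, 16, 25), (Hal, Argo, 36, 12), (Hal, Argo, 36, 9), (Hal, Argo, 5, 30), (Hal, Beta, 13, 28), (Hal, Beta, 13, 33), (Hal, Beta, 16, 25), (Hal, Beta, 36, 12), (Hal, Beta, 36, 9), (Hal, Beta, 5, 30), (Hal, Helix, 13, 28), (Hal, Helix, 13, 33), (Hal, Helix, 16, 25), (Hal, Helix, 36, 12), (Hal, Helix, 36, 9), (Hal, Helix, 5, 30), (Hal, Omega, 13, 28), (Hal, Omega, 13, 33), (Hal, Omega, 16, 25), (Hal, Omega, 36, 12), (Hal, Omega, 36, 9), (Hal, Omega, 5, 30), (Hal, Orion, 13, 28), (Hal, Orion, 13, 33), (Hal, Orion, 16, 25), (Hal, Orion, 36, 12), (Hal, Orion, 36, 9), (Hal, Orion, 5, 30)}
π[cname, pid]: project onto (cname, pid) (30 duplicate(s) eliminated) → {(Hal, 12), (Hal, 25), (Hal, 28), (Hal, 30), (Hal, 33), (Hal, 9)}

{(Hal, 12), (Hal, 25), (Hal, 28), (Hal, 30), (Hal, 33), (Hal, 9)}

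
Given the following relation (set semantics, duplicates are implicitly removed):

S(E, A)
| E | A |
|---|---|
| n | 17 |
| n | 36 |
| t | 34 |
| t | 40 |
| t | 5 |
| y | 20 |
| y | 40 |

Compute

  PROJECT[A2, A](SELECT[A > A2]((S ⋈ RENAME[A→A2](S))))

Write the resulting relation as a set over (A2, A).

ρ[A→A2]: schema becomes (E, A2); tuples unchanged.
Natural join on E: {(n, 17, 17), (n, 17, 36), (n, 36, 17), (n, 36, 36), (t, 34, 34), (t, 34, 40), (t, 34, 5), (t, 40, 34), (t, 40, 40), (t, 40, 5), (t, 5, 34), (t, 5, 40), (t, 5, 5), (y, 20, 20), (y, 20, 40), (y, 40, 20), (y, 40, 40)}
Apply σ_{A > A2}; surviving tuples: {(n, 36, 17), (t, 34, 5), (t, 40, 34), (t, 40, 5), (y, 40, 20)}
π_{A2, A} gives {(17, 36), (20, 40), (34, 40), (5, 34), (5, 40)}.

{(17, 36), (20, 40), (34, 40), (5, 34), (5, 40)}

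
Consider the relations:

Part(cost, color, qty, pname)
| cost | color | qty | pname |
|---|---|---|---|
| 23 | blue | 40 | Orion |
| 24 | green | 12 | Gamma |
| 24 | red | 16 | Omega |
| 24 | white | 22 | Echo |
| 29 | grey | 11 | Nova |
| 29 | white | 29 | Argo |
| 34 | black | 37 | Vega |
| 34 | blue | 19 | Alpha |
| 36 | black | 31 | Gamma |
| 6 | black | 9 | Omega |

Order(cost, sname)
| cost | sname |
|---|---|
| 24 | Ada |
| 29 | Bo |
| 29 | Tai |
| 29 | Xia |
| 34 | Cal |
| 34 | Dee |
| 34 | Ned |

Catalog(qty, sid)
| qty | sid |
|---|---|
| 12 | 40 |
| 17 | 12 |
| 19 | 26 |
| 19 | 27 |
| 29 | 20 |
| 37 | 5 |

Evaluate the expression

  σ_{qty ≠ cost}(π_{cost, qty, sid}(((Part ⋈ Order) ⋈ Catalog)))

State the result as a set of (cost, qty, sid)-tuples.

Joining Part and Order on cost yields {(24, green, 12, Gamma, Ada), (24, red, 16, Omega, Ada), (24, white, 22, Echo, Ada), (29, grey, 11, Nova, Bo), (29, grey, 11, Nova, Tai), (29, grey, 11, Nova, Xia), (29, white, 29, Argo, Bo), (29, white, 29, Argo, Tai), (29, white, 29, Argo, Xia), (34, black, 37, Vega, Cal), (34, black, 37, Vega, Dee), (34, black, 37, Vega, Ned), (34, blue, 19, Alpha, Cal), (34, blue, 19, Alpha, Dee), (34, blue, 19, Alpha, Ned)}.
Joining (Part ⋈ Order) and Catalog on qty yields {(24, green, 12, Gamma, Ada, 40), (29, white, 29, Argo, Bo, 20), (29, white, 29, Argo, Tai, 20), (29, white, 29, Argo, Xia, 20), (34, black, 37, Vega, Cal, 5), (34, black, 37, Vega, Dee, 5), (34, black, 37, Vega, Ned, 5), (34, blue, 19, Alpha, Cal, 26), (34, blue, 19, Alpha, Cal, 27), (34, blue, 19, Alpha, Dee, 26), (34, blue, 19, Alpha, Dee, 27), (34, blue, 19, Alpha, Ned, 26), (34, blue, 19, Alpha, Ned, 27)}.
π[cost, qty, sid]: project onto (cost, qty, sid) (8 duplicate(s) eliminated) → {(24, 12, 40), (29, 29, 20), (34, 19, 26), (34, 19, 27), (34, 37, 5)}
Apply σ_{qty ≠ cost}; surviving tuples: {(24, 12, 40), (34, 19, 26), (34, 19, 27), (34, 37, 5)}

{(24, 12, 40), (34, 19, 26), (34, 19, 27), (34, 37, 5)}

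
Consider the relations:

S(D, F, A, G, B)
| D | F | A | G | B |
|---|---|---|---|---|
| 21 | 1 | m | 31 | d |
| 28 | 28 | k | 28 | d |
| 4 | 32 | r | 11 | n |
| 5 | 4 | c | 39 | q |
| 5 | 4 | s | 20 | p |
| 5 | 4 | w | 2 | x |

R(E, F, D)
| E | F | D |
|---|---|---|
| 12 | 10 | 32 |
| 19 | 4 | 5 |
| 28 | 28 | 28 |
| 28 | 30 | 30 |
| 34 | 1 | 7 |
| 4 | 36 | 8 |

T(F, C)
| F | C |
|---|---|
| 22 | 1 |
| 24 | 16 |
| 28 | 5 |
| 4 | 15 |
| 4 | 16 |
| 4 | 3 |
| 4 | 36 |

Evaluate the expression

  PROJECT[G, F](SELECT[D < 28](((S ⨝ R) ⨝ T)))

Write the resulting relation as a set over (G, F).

{(2, 4), (20, 4), (39, 4)}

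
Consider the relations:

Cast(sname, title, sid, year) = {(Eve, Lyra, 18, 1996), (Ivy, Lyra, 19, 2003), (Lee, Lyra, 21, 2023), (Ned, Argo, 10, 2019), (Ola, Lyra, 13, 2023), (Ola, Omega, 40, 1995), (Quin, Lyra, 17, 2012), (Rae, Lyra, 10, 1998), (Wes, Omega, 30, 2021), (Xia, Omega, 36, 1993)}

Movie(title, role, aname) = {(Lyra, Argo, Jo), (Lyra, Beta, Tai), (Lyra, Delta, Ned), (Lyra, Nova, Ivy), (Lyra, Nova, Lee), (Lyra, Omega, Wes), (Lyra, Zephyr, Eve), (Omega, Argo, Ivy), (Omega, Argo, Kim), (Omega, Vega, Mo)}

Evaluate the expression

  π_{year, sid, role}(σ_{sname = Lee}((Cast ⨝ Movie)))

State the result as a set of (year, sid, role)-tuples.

Cast ⋈ Movie (natural join on title): {(Eve, Lyra, 18, 1996, Argo, Jo), (Eve, Lyra, 18, 1996, Beta, Tai), (Eve, Lyra, 18, 1996, Delta, Ned), (Eve, Lyra, 18, 1996, Nova, Ivy), (Eve, Lyra, 18, 1996, Nova, Lee), (Eve, Lyra, 18, 1996, Omega, Wes), (Eve, Lyra, 18, 1996, Zephyr, Eve), (Ivy, Lyra, 19, 2003, Argo, Jo), (Ivy, Lyra, 19, 2003, Beta, Tai), (Ivy, Lyra, 19, 2003, Delta, Ned), (Ivy, Lyra, 19, 2003, Nova, Ivy), (Ivy, Lyra, 19, 2003, Nova, Lee), (Ivy, Lyra, 19, 2003, Omega, Wes), (Ivy, Lyra, 19, 2003, Zephyr, Eve), (Lee, Lyra, 21, 2023, Argo, Jo), (Lee, Lyra, 21, 2023, Beta, Tai), (Lee, Lyra, 21, 2023, Delta, Ned), (Lee, Lyra, 21, 2023, Nova, Ivy), (Lee, Lyra, 21, 2023, Nova, Lee), (Lee, Lyra, 21, 2023, Omega, Wes), (Lee, Lyra, 21, 2023, Zephyr, Eve), (Ola, Lyra, 13, 2023, Argo, Jo), (Ola, Lyra, 13, 2023, Beta, Tai), (Ola, Lyra, 13, 2023, Delta, Ned), (Ola, Lyra, 13, 2023, Nova, Ivy), (Ola, Lyra, 13, 2023, Nova, Lee), (Ola, Lyra, 13, 2023, Omega, Wes), (Ola, Lyra, 13, 2023, Zephyr, Eve), (Ola, Omega, 40, 1995, Argo, Ivy), (Ola, Omega, 40, 1995, Argo, Kim), (Ola, Omega, 40, 1995, Vega, Mo), (Quin, Lyra, 17, 2012, Argo, Jo), (Quin, Lyra, 17, 2012, Beta, Tai), (Quin, Lyra, 17, 2012, Delta, Ned), (Quin, Lyra, 17, 2012, Nova, Ivy), (Quin, Lyra, 17, 2012, Nova, Lee), (Quin, Lyra, 17, 2012, Omega, Wes), (Quin, Lyra, 17, 2012, Zephyr, Eve), (Rae, Lyra, 10, 1998, Argo, Jo), (Rae, Lyra, 10, 1998, Beta, Tai), (Rae, Lyra, 10, 1998, Delta, Ned), (Rae, Lyra, 10, 1998, Nova, Ivy), (Rae, Lyra, 10, 1998, Nova, Lee), (Rae, Lyra, 10, 1998, Omega, Wes), (Rae, Lyra, 10, 1998, Zephyr, Eve), (Wes, Omega, 30, 2021, Argo, Ivy), (Wes, Omega, 30, 2021, Argo, Kim), (Wes, Omega, 30, 2021, Vega, Mo), (Xia, Omega, 36, 1993, Argo, Ivy), (Xia, Omega, 36, 1993, Argo, Kim), (Xia, Omega, 36, 1993, Vega, Mo)}
σ[sname = Lee]: keep tuples satisfying sname = Lee → {(Lee, Lyra, 21, 2023, Argo, Jo), (Lee, Lyra, 21, 2023, Beta, Tai), (Lee, Lyra, 21, 2023, Delta, Ned), (Lee, Lyra, 21, 2023, Nova, Ivy), (Lee, Lyra, 21, 2023, Nova, Lee), (Lee, Lyra, 21, 2023, Omega, Wes), (Lee, Lyra, 21, 2023, Zephyr, Eve)}
Projecting to year, sid, role (1 duplicate(s) eliminated): {(2023, 21, Argo), (2023, 21, Beta), (2023, 21, Delta), (2023, 21, Nova), (2023, 21, Omega), (2023, 21, Zephyr)}

{(2023, 21, Argo), (2023, 21, Beta), (2023, 21, Delta), (2023, 21, Nova), (2023, 21, Omega), (2023, 21, Zephyr)}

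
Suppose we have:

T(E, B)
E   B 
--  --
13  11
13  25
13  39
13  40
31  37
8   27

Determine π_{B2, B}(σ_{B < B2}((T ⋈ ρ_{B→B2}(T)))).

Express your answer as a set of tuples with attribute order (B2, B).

ρ[B→B2]: schema becomes (E, B2); tuples unchanged.
T ⋈ ρ_{B→B2}(T) (natural join on E): {(13, 11, 11), (13, 11, 25), (13, 11, 39), (13, 11, 40), (13, 25, 11), (13, 25, 25), (13, 25, 39), (13, 25, 40), (13, 39, 11), (13, 39, 25), (13, 39, 39), (13, 39, 40), (13, 40, 11), (13, 40, 25), (13, 40, 39), (13, 40, 40), (31, 37, 37), (8, 27, 27)}
Apply σ_{B < B2}; surviving tuples: {(13, 11, 25), (13, 11, 39), (13, 11, 40), (13, 25, 39), (13, 25, 40), (13, 39, 40)}
Keep only column(s) B2, B: {(25, 11), (39, 11), (39, 25), (40, 11), (40, 25), (40, 39)}

{(25, 11), (39, 11), (39, 25), (40, 11), (40, 25), (40, 39)}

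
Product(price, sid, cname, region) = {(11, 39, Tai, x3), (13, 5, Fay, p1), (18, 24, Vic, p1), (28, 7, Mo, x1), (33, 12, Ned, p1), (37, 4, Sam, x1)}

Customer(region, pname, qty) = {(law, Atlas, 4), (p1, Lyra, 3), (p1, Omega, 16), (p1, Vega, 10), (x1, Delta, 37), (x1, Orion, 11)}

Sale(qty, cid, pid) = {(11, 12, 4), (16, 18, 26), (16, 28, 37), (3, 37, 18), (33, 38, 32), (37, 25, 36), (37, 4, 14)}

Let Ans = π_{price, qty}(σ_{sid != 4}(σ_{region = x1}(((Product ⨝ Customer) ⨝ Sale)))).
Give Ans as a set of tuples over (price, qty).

Natural join on region: {(13, 5, Fay, p1, Lyra, 3), (13, 5, Fay, p1, Omega, 16), (13, 5, Fay, p1, Vega, 10), (18, 24, Vic, p1, Lyra, 3), (18, 24, Vic, p1, Omega, 16), (18, 24, Vic, p1, Vega, 10), (28, 7, Mo, x1, Delta, 37), (28, 7, Mo, x1, Orion, 11), (33, 12, Ned, p1, Lyra, 3), (33, 12, Ned, p1, Omega, 16), (33, 12, Ned, p1, Vega, 10), (37, 4, Sam, x1, Delta, 37), (37, 4, Sam, x1, Orion, 11)}
Natural join on qty: {(13, 5, Fay, p1, Lyra, 3, 37, 18), (13, 5, Fay, p1, Omega, 16, 18, 26), (13, 5, Fay, p1, Omega, 16, 28, 37), (18, 24, Vic, p1, Lyra, 3, 37, 18), (18, 24, Vic, p1, Omega, 16, 18, 26), (18, 24, Vic, p1, Omega, 16, 28, 37), (28, 7, Mo, x1, Delta, 37, 25, 36), (28, 7, Mo, x1, Delta, 37, 4, 14), (28, 7, Mo, x1, Orion, 11, 12, 4), (33, 12, Ned, p1, Lyra, 3, 37, 18), (33, 12, Ned, p1, Omega, 16, 18, 26), (33, 12, Ned, p1, Omega, 16, 28, 37), (37, 4, Sam, x1, Delta, 37, 25, 36), (37, 4, Sam, x1, Delta, 37, 4, 14), (37, 4, Sam, x1, Orion, 11, 12, 4)}
σ[region = x1]: keep tuples satisfying region = x1 → {(28, 7, Mo, x1, Delta, 37, 25, 36), (28, 7, Mo, x1, Delta, 37, 4, 14), (28, 7, Mo, x1, Orion, 11, 12, 4), (37, 4, Sam, x1, Delta, 37, 25, 36), (37, 4, Sam, x1, Delta, 37, 4, 14), (37, 4, Sam, x1, Orion, 11, 12, 4)}
σ[sid != 4]: keep tuples satisfying sid != 4 → {(28, 7, Mo, x1, Delta, 37, 25, 36), (28, 7, Mo, x1, Delta, 37, 4, 14), (28, 7, Mo, x1, Orion, 11, 12, 4)}
Keep only column(s) price, qty (1 duplicate(s) eliminated): {(28, 11), (28, 37)}

{(28, 11), (28, 37)}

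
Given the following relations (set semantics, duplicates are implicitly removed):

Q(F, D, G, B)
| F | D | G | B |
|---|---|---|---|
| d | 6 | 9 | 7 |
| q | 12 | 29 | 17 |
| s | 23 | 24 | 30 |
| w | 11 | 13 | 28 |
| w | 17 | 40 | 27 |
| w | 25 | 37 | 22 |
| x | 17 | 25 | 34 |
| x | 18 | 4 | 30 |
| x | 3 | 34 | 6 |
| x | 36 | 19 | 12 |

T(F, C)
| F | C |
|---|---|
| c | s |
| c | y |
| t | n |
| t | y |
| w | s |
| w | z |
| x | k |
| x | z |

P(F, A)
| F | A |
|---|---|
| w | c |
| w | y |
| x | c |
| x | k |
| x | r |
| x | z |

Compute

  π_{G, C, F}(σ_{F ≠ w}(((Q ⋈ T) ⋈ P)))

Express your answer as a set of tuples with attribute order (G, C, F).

Natural join on F: {(w, 11, 13, 28, s), (w, 11, 13, 28, z), (w, 17, 40, 27, s), (w, 17, 40, 27, z), (w, 25, 37, 22, s), (w, 25, 37, 22, z), (x, 17, 25, 34, k), (x, 17, 25, 34, z), (x, 18, 4, 30, k), (x, 18, 4, 30, z), (x, 3, 34, 6, k), (x, 3, 34, 6, z), (x, 36, 19, 12, k), (x, 36, 19, 12, z)}
Natural join on F: {(w, 11, 13, 28, s, c), (w, 11, 13, 28, s, y), (w, 11, 13, 28, z, c), (w, 11, 13, 28, z, y), (w, 17, 40, 27, s, c), (w, 17, 40, 27, s, y), (w, 17, 40, 27, z, c), (w, 17, 40, 27, z, y), (w, 25, 37, 22, s, c), (w, 25, 37, 22, s, y), (w, 25, 37, 22, z, c), (w, 25, 37, 22, z, y), (x, 17, 25, 34, k, c), (x, 17, 25, 34, k, k), (x, 17, 25, 34, k, r), (x, 17, 25, 34, k, z), (x, 17, 25, 34, z, c), (x, 17, 25, 34, z, k), (x, 17, 25, 34, z, r), (x, 17, 25, 34, z, z), (x, 18, 4, 30, k, c), (x, 18, 4, 30, k, k), (x, 18, 4, 30, k, r), (x, 18, 4, 30, k, z), (x, 18, 4, 30, z, c), (x, 18, 4, 30, z, k), (x, 18, 4, 30, z, r), (x, 18, 4, 30, z, z), (x, 3, 34, 6, k, c), (x, 3, 34, 6, k, k), (x, 3, 34, 6, k, r), (x, 3, 34, 6, k, z), (x, 3, 34, 6, z, c), (x, 3, 34, 6, z, k), (x, 3, 34, 6, z, r), (x, 3, 34, 6, z, z), (x, 36, 19, 12, k, c), (x, 36, 19, 12, k, k), (x, 36, 19, 12, k, r), (x, 36, 19, 12, k, z), (x, 36, 19, 12, z, c), (x, 36, 19, 12, z, k), (x, 36, 19, 12, z, r), (x, 36, 19, 12, z, z)}
Filtering on F ≠ w leaves {(x, 17, 25, 34, k, c), (x, 17, 25, 34, k, k), (x, 17, 25, 34, k, r), (x, 17, 25, 34, k, z), (x, 17, 25, 34, z, c), (x, 17, 25, 34, z, k), (x, 17, 25, 34, z, r), (x, 17, 25, 34, z, z), (x, 18, 4, 30, k, c), (x, 18, 4, 30, k, k), (x, 18, 4, 30, k, r), (x, 18, 4, 30, k, z), (x, 18, 4, 30, z, c), (x, 18, 4, 30, z, k), (x, 18, 4, 30, z, r), (x, 18, 4, 30, z, z), (x, 3, 34, 6, k, c), (x, 3, 34, 6, k, k), (x, 3, 34, 6, k, r), (x, 3, 34, 6, k, z), (x, 3, 34, 6, z, c), (x, 3, 34, 6, z, k), (x, 3, 34, 6, z, r), (x, 3, 34, 6, z, z), (x, 36, 19, 12, k, c), (x, 36, 19, 12, k, k), (x, 36, 19, 12, k, r), (x, 36, 19, 12, k, z), (x, 36, 19, 12, z, c), (x, 36, 19, 12, z, k), (x, 36, 19, 12, z, r), (x, 36, 19, 12, z, z)}.
π[G, C, F]: project onto (G, C, F) (24 duplicate(s) eliminated) → {(19, k, x), (19, z, x), (25, k, x), (25, z, x), (34, k, x), (34, z, x), (4, k, x), (4, z, x)}

{(19, k, x), (19, z, x), (25, k, x), (25, z, x), (34, k, x), (34, z, x), (4, k, x), (4, z, x)}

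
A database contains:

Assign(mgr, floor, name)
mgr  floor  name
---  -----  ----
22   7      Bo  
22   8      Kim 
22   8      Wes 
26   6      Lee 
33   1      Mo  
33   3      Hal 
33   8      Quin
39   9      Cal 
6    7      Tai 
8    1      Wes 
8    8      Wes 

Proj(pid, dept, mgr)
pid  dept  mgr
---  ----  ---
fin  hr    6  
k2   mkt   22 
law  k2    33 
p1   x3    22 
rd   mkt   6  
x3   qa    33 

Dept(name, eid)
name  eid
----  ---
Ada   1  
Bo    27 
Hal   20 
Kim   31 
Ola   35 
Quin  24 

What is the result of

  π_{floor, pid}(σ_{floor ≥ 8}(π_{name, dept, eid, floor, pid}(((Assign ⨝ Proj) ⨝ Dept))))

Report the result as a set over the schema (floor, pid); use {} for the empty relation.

{(8, k2), (8, law), (8, p1), (8, x3)}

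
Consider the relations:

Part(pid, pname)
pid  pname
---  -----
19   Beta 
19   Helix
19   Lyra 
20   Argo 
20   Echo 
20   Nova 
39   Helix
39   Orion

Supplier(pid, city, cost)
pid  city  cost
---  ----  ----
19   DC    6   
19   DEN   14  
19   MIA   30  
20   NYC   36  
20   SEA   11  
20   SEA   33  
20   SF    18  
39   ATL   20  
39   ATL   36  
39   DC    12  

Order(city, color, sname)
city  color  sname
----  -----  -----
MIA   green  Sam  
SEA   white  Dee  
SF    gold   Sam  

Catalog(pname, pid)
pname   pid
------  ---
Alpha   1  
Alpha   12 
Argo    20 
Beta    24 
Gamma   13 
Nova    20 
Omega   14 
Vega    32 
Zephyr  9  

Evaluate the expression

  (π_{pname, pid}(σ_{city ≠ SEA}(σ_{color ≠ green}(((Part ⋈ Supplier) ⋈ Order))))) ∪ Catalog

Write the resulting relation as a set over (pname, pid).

Natural join on pid: {(19, Beta, DC, 6), (19, Beta, DEN, 14), (19, Beta, MIA, 30), (19, Helix, DC, 6), (19, Helix, DEN, 14), (19, Helix, MIA, 30), (19, Lyra, DC, 6), (19, Lyra, DEN, 14), (19, Lyra, MIA, 30), (20, Argo, NYC, 36), (20, Argo, SEA, 11), (20, Argo, SEA, 33), (20, Argo, SF, 18), (20, Echo, NYC, 36), (20, Echo, SEA, 11), (20, Echo, SEA, 33), (20, Echo, SF, 18), (20, Nova, NYC, 36), (20, Nova, SEA, 11), (20, Nova, SEA, 33), (20, Nova, SF, 18), (39, Helix, ATL, 20), (39, Helix, ATL, 36), (39, Helix, DC, 12), (39, Orion, ATL, 20), (39, Orion, ATL, 36), (39, Orion, DC, 12)}
Natural join on city: {(19, Beta, MIA, 30, green, Sam), (19, Helix, MIA, 30, green, Sam), (19, Lyra, MIA, 30, green, Sam), (20, Argo, SEA, 11, white, Dee), (20, Argo, SEA, 33, white, Dee), (20, Argo, SF, 18, gold, Sam), (20, Echo, SEA, 11, white, Dee), (20, Echo, SEA, 33, white, Dee), (20, Echo, SF, 18, gold, Sam), (20, Nova, SEA, 11, white, Dee), (20, Nova, SEA, 33, white, Dee), (20, Nova, SF, 18, gold, Sam)}
Filtering on color ≠ green leaves {(20, Argo, SEA, 11, white, Dee), (20, Argo, SEA, 33, white, Dee), (20, Argo, SF, 18, gold, Sam), (20, Echo, SEA, 11, white, Dee), (20, Echo, SEA, 33, white, Dee), (20, Echo, SF, 18, gold, Sam), (20, Nova, SEA, 11, white, Dee), (20, Nova, SEA, 33, white, Dee), (20, Nova, SF, 18, gold, Sam)}.
Filtering on city ≠ SEA leaves {(20, Argo, SF, 18, gold, Sam), (20, Echo, SF, 18, gold, Sam), (20, Nova, SF, 18, gold, Sam)}.
Keep only column(s) pname, pid: {(Argo, 20), (Echo, 20), (Nova, 20)}
Set union of the two operands is {(Alpha, 1), (Alpha, 12), (Argo, 20), (Beta, 24), (Echo, 20), (Gamma, 13), (Nova, 20), (Omega, 14), (Vega, 32), (Zephyr, 9)}.

{(Alpha, 1), (Alpha, 12), (Argo, 20), (Beta, 24), (Echo, 20), (Gamma, 13), (Nova, 20), (Omega, 14), (Vega, 32), (Zephyr, 9)}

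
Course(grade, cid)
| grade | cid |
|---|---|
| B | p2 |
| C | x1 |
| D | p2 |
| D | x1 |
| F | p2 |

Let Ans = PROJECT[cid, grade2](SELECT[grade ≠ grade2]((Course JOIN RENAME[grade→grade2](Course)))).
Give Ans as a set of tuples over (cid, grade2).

ρ[grade→grade2]: schema becomes (grade2, cid); tuples unchanged.
Course ⋈ RENAME[grade→grade2](Course) (natural join on cid): {(B, p2, B), (B, p2, D), (B, p2, F), (C, x1, C), (C, x1, D), (D, p2, B), (D, p2, D), (D, p2, F), (D, x1, C), (D, x1, D), (F, p2, B), (F, p2, D), (F, p2, F)}
Filtering on grade ≠ grade2 leaves {(B, p2, D), (B, p2, F), (C, x1, D), (D, p2, B), (D, p2, F), (D, x1, C), (F, p2, B), (F, p2, D)}.
Projecting to cid, grade2 (3 duplicate(s) eliminated): {(p2, B), (p2, D), (p2, F), (x1, C), (x1, D)}

{(p2, B), (p2, D), (p2, F), (x1, C), (x1, D)}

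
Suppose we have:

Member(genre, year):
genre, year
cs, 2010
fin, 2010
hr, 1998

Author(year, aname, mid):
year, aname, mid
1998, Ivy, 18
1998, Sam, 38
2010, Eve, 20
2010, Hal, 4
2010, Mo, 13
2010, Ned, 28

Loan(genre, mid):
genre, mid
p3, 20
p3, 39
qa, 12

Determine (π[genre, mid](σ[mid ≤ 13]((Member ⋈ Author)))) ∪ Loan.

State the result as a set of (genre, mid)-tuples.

{(cs, 13), (cs, 4), (fin, 13), (fin, 4), (p3, 20), (p3, 39), (qa, 12)}

Natural join on year: {(cs, 2010, Eve, 20), (cs, 2010, Hal, 4), (cs, 2010, Mo, 13), (cs, 2010, Ned, 28), (fin, 2010, Eve, 20), (fin, 2010, Hal, 4), (fin, 2010, Mo, 13), (fin, 2010, Ned, 28), (hr, 1998, Ivy, 18), (hr, 1998, Sam, 38)}
σ[mid ≤ 13]: keep tuples satisfying mid ≤ 13 → {(cs, 2010, Hal, 4), (cs, 2010, Mo, 13), (fin, 2010, Hal, 4), (fin, 2010, Mo, 13)}
Keep only column(s) genre, mid: {(cs, 13), (cs, 4), (fin, 13), (fin, 4)}
Taking the union: {(cs, 13), (cs, 4), (fin, 13), (fin, 4), (p3, 20), (p3, 39), (qa, 12)}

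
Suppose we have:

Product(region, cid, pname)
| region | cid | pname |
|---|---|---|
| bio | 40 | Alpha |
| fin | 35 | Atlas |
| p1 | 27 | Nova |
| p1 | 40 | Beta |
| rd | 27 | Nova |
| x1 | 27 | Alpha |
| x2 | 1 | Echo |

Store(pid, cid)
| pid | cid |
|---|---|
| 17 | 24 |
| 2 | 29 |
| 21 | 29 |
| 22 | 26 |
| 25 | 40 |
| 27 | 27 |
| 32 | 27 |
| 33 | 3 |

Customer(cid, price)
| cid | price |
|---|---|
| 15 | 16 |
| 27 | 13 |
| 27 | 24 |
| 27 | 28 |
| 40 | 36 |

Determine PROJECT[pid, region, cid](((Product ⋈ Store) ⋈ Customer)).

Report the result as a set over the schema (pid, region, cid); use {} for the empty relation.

{(25, bio, 40), (25, p1, 40), (27, p1, 27), (27, rd, 27), (27, x1, 27), (32, p1, 27), (32, rd, 27), (32, x1, 27)}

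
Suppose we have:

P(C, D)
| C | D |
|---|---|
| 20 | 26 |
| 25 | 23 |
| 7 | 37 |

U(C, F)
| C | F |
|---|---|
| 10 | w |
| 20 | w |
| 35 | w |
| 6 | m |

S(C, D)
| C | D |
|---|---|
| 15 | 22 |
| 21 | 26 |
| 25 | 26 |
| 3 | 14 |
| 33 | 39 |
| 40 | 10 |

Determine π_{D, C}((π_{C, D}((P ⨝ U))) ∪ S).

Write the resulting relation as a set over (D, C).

Joining P and U on C yields {(20, 26, w)}.
π_{C, D} gives {(20, 26)}.
Union: {(20, 26)} with {(15, 22), (21, 26), (25, 26), (3, 14), (33, 39), (40, 10)} → {(15, 22), (20, 26), (21, 26), (25, 26), (3, 14), (33, 39), (40, 10)}
π_{D, C} gives {(10, 40), (14, 3), (22, 15), (26, 20), (26, 21), (26, 25), (39, 33)}.

{(10, 40), (14, 3), (22, 15), (26, 20), (26, 21), (26, 25), (39, 33)}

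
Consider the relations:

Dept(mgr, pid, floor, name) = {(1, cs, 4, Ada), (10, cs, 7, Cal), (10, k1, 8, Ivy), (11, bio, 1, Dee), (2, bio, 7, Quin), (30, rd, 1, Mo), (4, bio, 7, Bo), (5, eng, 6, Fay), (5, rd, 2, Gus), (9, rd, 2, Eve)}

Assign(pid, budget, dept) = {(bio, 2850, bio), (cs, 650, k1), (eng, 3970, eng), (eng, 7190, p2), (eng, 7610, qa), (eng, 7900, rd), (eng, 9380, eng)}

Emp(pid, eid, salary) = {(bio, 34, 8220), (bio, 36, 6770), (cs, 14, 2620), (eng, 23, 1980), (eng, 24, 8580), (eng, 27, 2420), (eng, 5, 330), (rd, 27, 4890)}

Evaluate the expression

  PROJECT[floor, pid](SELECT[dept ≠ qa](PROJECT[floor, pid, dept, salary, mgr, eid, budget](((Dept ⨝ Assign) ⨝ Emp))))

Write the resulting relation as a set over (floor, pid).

Natural join on pid: {(1, cs, 4, Ada, 650, k1), (10, cs, 7, Cal, 650, k1), (11, bio, 1, Dee, 2850, bio), (2, bio, 7, Quin, 2850, bio), (4, bio, 7, Bo, 2850, bio), (5, eng, 6, Fay, 3970, eng), (5, eng, 6, Fay, 7190, p2), (5, eng, 6, Fay, 7610, qa), (5, eng, 6, Fay, 7900, rd), (5, eng, 6, Fay, 9380, eng)}
Natural join on pid: {(1, cs, 4, Ada, 650, k1, 14, 2620), (10, cs, 7, Cal, 650, k1, 14, 2620), (11, bio, 1, Dee, 2850, bio, 34, 8220), (11, bio, 1, Dee, 2850, bio, 36, 6770), (2, bio, 7, Quin, 2850, bio, 34, 8220), (2, bio, 7, Quin, 2850, bio, 36, 6770), (4, bio, 7, Bo, 2850, bio, 34, 8220), (4, bio, 7, Bo, 2850, bio, 36, 6770), (5, eng, 6, Fay, 3970, eng, 23, 1980), (5, eng, 6, Fay, 3970, eng, 24, 8580), (5, eng, 6, Fay, 3970, eng, 27, 2420), (5, eng, 6, Fay, 3970, eng, 5, 330), (5, eng, 6, Fay, 7190, p2, 23, 1980), (5, eng, 6, Fay, 7190, p2, 24, 8580), (5, eng, 6, Fay, 7190, p2, 27, 2420), (5, eng, 6, Fay, 7190, p2, 5, 330), (5, eng, 6, Fay, 7610, qa, 23, 1980), (5, eng, 6, Fay, 7610, qa, 24, 8580), (5, eng, 6, Fay, 7610, qa, 27, 2420), (5, eng, 6, Fay, 7610, qa, 5, 330), (5, eng, 6, Fay, 7900, rd, 23, 1980), (5, eng, 6, Fay, 7900, rd, 24, 8580), (5, eng, 6, Fay, 7900, rd, 27, 2420), (5, eng, 6, Fay, 7900, rd, 5, 330), (5, eng, 6, Fay, 9380, eng, 23, 1980), (5, eng, 6, Fay, 9380, eng, 24, 8580), (5, eng, 6, Fay, 9380, eng, 27, 2420), (5, eng, 6, Fay, 9380, eng, 5, 330)}
π[floor, pid, dept, salary, mgr, eid, budget]: project onto (floor, pid, dept, salary, mgr, eid, budget) → {(1, bio, bio, 6770, 11, 36, 2850), (1, bio, bio, 8220, 11, 34, 2850), (4, cs, k1, 2620, 1, 14, 650), (6, eng, eng, 1980, 5, 23, 3970), (6, eng, eng, 1980, 5, 23, 9380), (6, eng, eng, 2420, 5, 27, 3970), (6, eng, eng, 2420, 5, 27, 9380), (6, eng, eng, 330, 5, 5, 3970), (6, eng, eng, 330, 5, 5, 9380), (6, eng, eng, 8580, 5, 24, 3970), (6, eng, eng, 8580, 5, 24, 9380), (6, eng, p2, 1980, 5, 23, 7190), (6, eng, p2, 2420, 5, 27, 7190), (6, eng, p2, 330, 5, 5, 7190), (6, eng, p2, 8580, 5, 24, 7190), (6, eng, qa, 1980, 5, 23, 7610), (6, eng, qa, 2420, 5, 27, 7610), (6, eng, qa, 330, 5, 5, 7610), (6, eng, qa, 8580, 5, 24, 7610), (6, eng, rd, 1980, 5, 23, 7900), (6, eng, rd, 2420, 5, 27, 7900), (6, eng, rd, 330, 5, 5, 7900), (6, eng, rd, 8580, 5, 24, 7900), (7, bio, bio, 6770, 2, 36, 2850), (7, bio, bio, 6770, 4, 36, 2850), (7, bio, bio, 8220, 2, 34, 2850), (7, bio, bio, 8220, 4, 34, 2850), (7, cs, k1, 2620, 10, 14, 650)}
Selection dept ≠ qa: {(1, bio, bio, 6770, 11, 36, 2850), (1, bio, bio, 8220, 11, 34, 2850), (4, cs, k1, 2620, 1, 14, 650), (6, eng, eng, 1980, 5, 23, 3970), (6, eng, eng, 1980, 5, 23, 9380), (6, eng, eng, 2420, 5, 27, 3970), (6, eng, eng, 2420, 5, 27, 9380), (6, eng, eng, 330, 5, 5, 3970), (6, eng, eng, 330, 5, 5, 9380), (6, eng, eng, 8580, 5, 24, 3970), (6, eng, eng, 8580, 5, 24, 9380), (6, eng, p2, 1980, 5, 23, 7190), (6, eng, p2, 2420, 5, 27, 7190), (6, eng, p2, 330, 5, 5, 7190), (6, eng, p2, 8580, 5, 24, 7190), (6, eng, rd, 1980, 5, 23, 7900), (6, eng, rd, 2420, 5, 27, 7900), (6, eng, rd, 330, 5, 5, 7900), (6, eng, rd, 8580, 5, 24, 7900), (7, bio, bio, 6770, 2, 36, 2850), (7, bio, bio, 6770, 4, 36, 2850), (7, bio, bio, 8220, 2, 34, 2850), (7, bio, bio, 8220, 4, 34, 2850), (7, cs, k1, 2620, 10, 14, 650)}
π[floor, pid]: project onto (floor, pid) (19 duplicate(s) eliminated) → {(1, bio), (4, cs), (6, eng), (7, bio), (7, cs)}

{(1, bio), (4, cs), (6, eng), (7, bio), (7, cs)}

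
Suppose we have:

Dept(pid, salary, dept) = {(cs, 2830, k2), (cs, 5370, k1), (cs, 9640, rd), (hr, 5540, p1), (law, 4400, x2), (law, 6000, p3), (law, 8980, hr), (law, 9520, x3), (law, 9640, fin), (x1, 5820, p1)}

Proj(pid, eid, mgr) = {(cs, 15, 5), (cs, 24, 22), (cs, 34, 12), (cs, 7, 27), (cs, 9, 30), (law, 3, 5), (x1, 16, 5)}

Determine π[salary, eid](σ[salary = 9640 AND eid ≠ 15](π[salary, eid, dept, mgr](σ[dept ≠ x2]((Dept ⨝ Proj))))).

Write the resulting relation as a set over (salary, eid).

{(9640, 24), (9640, 3), (9640, 34), (9640, 7), (9640, 9)}

Dept ⋈ Proj (natural join on pid): {(cs, 2830, k2, 15, 5), (cs, 2830, k2, 24, 22), (cs, 2830, k2, 34, 12), (cs, 2830, k2, 7, 27), (cs, 2830, k2, 9, 30), (cs, 5370, k1, 15, 5), (cs, 5370, k1, 24, 22), (cs, 5370, k1, 34, 12), (cs, 5370, k1, 7, 27), (cs, 5370, k1, 9, 30), (cs, 9640, rd, 15, 5), (cs, 9640, rd, 24, 22), (cs, 9640, rd, 34, 12), (cs, 9640, rd, 7, 27), (cs, 9640, rd, 9, 30), (law, 4400, x2, 3, 5), (law, 6000, p3, 3, 5), (law, 8980, hr, 3, 5), (law, 9520, x3, 3, 5), (law, 9640, fin, 3, 5), (x1, 5820, p1, 16, 5)}
Filtering on dept ≠ x2 leaves {(cs, 2830, k2, 15, 5), (cs, 2830, k2, 24, 22), (cs, 2830, k2, 34, 12), (cs, 2830, k2, 7, 27), (cs, 2830, k2, 9, 30), (cs, 5370, k1, 15, 5), (cs, 5370, k1, 24, 22), (cs, 5370, k1, 34, 12), (cs, 5370, k1, 7, 27), (cs, 5370, k1, 9, 30), (cs, 9640, rd, 15, 5), (cs, 9640, rd, 24, 22), (cs, 9640, rd, 34, 12), (cs, 9640, rd, 7, 27), (cs, 9640, rd, 9, 30), (law, 6000, p3, 3, 5), (law, 8980, hr, 3, 5), (law, 9520, x3, 3, 5), (law, 9640, fin, 3, 5), (x1, 5820, p1, 16, 5)}.
Keep only column(s) salary, eid, dept, mgr: {(2830, 15, k2, 5), (2830, 24, k2, 22), (2830, 34, k2, 12), (2830, 7, k2, 27), (2830, 9, k2, 30), (5370, 15, k1, 5), (5370, 24, k1, 22), (5370, 34, k1, 12), (5370, 7, k1, 27), (5370, 9, k1, 30), (5820, 16, p1, 5), (6000, 3, p3, 5), (8980, 3, hr, 5), (9520, 3, x3, 5), (9640, 15, rd, 5), (9640, 24, rd, 22), (9640, 3, fin, 5), (9640, 34, rd, 12), (9640, 7, rd, 27), (9640, 9, rd, 30)}
Filtering on salary = 9640 AND eid ≠ 15 leaves {(9640, 24, rd, 22), (9640, 3, fin, 5), (9640, 34, rd, 12), (9640, 7, rd, 27), (9640, 9, rd, 30)}.
Keep only column(s) salary, eid: {(9640, 24), (9640, 3), (9640, 34), (9640, 7), (9640, 9)}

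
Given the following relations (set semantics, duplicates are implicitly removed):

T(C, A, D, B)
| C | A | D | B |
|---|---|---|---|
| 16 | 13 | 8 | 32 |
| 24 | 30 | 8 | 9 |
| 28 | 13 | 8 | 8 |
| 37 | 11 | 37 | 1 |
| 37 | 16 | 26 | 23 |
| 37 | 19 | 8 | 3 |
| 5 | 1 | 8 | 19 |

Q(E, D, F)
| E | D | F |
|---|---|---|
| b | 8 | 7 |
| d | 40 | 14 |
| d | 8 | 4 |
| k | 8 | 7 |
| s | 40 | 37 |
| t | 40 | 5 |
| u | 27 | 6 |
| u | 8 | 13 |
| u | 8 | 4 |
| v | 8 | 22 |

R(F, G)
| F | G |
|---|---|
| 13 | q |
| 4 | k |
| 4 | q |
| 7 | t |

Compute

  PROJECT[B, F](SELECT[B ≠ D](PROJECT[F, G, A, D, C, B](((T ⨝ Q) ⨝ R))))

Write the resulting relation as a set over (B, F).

{(19, 13), (19, 4), (19, 7), (3, 13), (3, 4), (3, 7), (32, 13), (32, 4), (32, 7), (9, 13), (9, 4), (9, 7)}

Natural join on D: {(16, 13, 8, 32, b, 7), (16, 13, 8, 32, d, 4), (16, 13, 8, 32, k, 7), (16, 13, 8, 32, u, 13), (16, 13, 8, 32, u, 4), (16, 13, 8, 32, v, 22), (24, 30, 8, 9, b, 7), (24, 30, 8, 9, d, 4), (24, 30, 8, 9, k, 7), (24, 30, 8, 9, u, 13), (24, 30, 8, 9, u, 4), (24, 30, 8, 9, v, 22), (28, 13, 8, 8, b, 7), (28, 13, 8, 8, d, 4), (28, 13, 8, 8, k, 7), (28, 13, 8, 8, u, 13), (28, 13, 8, 8, u, 4), (28, 13, 8, 8, v, 22), (37, 19, 8, 3, b, 7), (37, 19, 8, 3, d, 4), (37, 19, 8, 3, k, 7), (37, 19, 8, 3, u, 13), (37, 19, 8, 3, u, 4), (37, 19, 8, 3, v, 22), (5, 1, 8, 19, b, 7), (5, 1, 8, 19, d, 4), (5, 1, 8, 19, k, 7), (5, 1, 8, 19, u, 13), (5, 1, 8, 19, u, 4), (5, 1, 8, 19, v, 22)}
Natural join on F: {(16, 13, 8, 32, b, 7, t), (16, 13, 8, 32, d, 4, k), (16, 13, 8, 32, d, 4, q), (16, 13, 8, 32, k, 7, t), (16, 13, 8, 32, u, 13, q), (16, 13, 8, 32, u, 4, k), (16, 13, 8, 32, u, 4, q), (24, 30, 8, 9, b, 7, t), (24, 30, 8, 9, d, 4, k), (24, 30, 8, 9, d, 4, q), (24, 30, 8, 9, k, 7, t), (24, 30, 8, 9, u, 13, q), (24, 30, 8, 9, u, 4, k), (24, 30, 8, 9, u, 4, q), (28, 13, 8, 8, b, 7, t), (28, 13, 8, 8, d, 4, k), (28, 13, 8, 8, d, 4, q), (28, 13, 8, 8, k, 7, t), (28, 13, 8, 8, u, 13, q), (28, 13, 8, 8, u, 4, k), (28, 13, 8, 8, u, 4, q), (37, 19, 8, 3, b, 7, t), (37, 19, 8, 3, d, 4, k), (37, 19, 8, 3, d, 4, q), (37, 19, 8, 3, k, 7, t), (37, 19, 8, 3, u, 13, q), (37, 19, 8, 3, u, 4, k), (37, 19, 8, 3, u, 4, q), (5, 1, 8, 19, b, 7, t), (5, 1, 8, 19, d, 4, k), (5, 1, 8, 19, d, 4, q), (5, 1, 8, 19, k, 7, t), (5, 1, 8, 19, u, 13, q), (5, 1, 8, 19, u, 4, k), (5, 1, 8, 19, u, 4, q)}
π_{F, G, A, D, C, B} gives {(13, q, 1, 8, 5, 19), (13, q, 13, 8, 16, 32), (13, q, 13, 8, 28, 8), (13, q, 19, 8, 37, 3), (13, q, 30, 8, 24, 9), (4, k, 1, 8, 5, 19), (4, k, 13, 8, 16, 32), (4, k, 13, 8, 28, 8), (4, k, 19, 8, 37, 3), (4, k, 30, 8, 24, 9), (4, q, 1, 8, 5, 19), (4, q, 13, 8, 16, 32), (4, q, 13, 8, 28, 8), (4, q, 19, 8, 37, 3), (4, q, 30, 8, 24, 9), (7, t, 1, 8, 5, 19), (7, t, 13, 8, 16, 32), (7, t, 13, 8, 28, 8), (7, t, 19, 8, 37, 3), (7, t, 30, 8, 24, 9)} (15 duplicate(s) eliminated).
Filtering on B ≠ D leaves {(13, q, 1, 8, 5, 19), (13, q, 13, 8, 16, 32), (13, q, 19, 8, 37, 3), (13, q, 30, 8, 24, 9), (4, k, 1, 8, 5, 19), (4, k, 13, 8, 16, 32), (4, k, 19, 8, 37, 3), (4, k, 30, 8, 24, 9), (4, q, 1, 8, 5, 19), (4, q, 13, 8, 16, 32), (4, q, 19, 8, 37, 3), (4, q, 30, 8, 24, 9), (7, t, 1, 8, 5, 19), (7, t, 13, 8, 16, 32), (7, t, 19, 8, 37, 3), (7, t, 30, 8, 24, 9)}.
π_{B, F} gives {(19, 13), (19, 4), (19, 7), (3, 13), (3, 4), (3, 7), (32, 13), (32, 4), (32, 7), (9, 13), (9, 4), (9, 7)} (4 duplicate(s) eliminated).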